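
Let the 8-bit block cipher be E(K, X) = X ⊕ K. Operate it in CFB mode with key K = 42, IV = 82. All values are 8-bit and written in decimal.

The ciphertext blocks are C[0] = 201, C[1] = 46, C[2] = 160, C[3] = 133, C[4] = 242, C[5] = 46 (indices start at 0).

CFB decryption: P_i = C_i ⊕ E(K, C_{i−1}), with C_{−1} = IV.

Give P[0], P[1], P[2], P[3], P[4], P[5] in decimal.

P[0]: E(K, 82) = 120; 201 ⊕ 120 = 177.
P[1]: E(K, 201) = 227; 46 ⊕ 227 = 205.
P[2]: E(K, 46) = 4; 160 ⊕ 4 = 164.
P[3]: E(K, 160) = 138; 133 ⊕ 138 = 15.
P[4]: E(K, 133) = 175; 242 ⊕ 175 = 93.
P[5]: E(K, 242) = 216; 46 ⊕ 216 = 246.

P[0] = 177, P[1] = 205, P[2] = 164, P[3] = 15, P[4] = 93, P[5] = 246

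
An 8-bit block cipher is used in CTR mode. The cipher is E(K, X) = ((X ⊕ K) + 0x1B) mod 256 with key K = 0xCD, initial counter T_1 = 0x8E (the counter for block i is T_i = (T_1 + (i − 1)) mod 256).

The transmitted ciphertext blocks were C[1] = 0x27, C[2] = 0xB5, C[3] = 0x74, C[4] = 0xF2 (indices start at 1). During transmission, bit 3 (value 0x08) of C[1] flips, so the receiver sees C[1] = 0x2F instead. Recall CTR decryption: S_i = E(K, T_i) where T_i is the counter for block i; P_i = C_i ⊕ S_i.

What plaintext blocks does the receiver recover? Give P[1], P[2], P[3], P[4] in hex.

P[1] = 0x71, P[2] = 0xE8, P[3] = 0x0C, P[4] = 0x85

Only C[1] changed, to 0x2F. In CTR, a change in C_i flips the same bit in P_i only; the keystream is unaffected. Decrypting the received ciphertext:
P[1]: T = 0x8E, S = E(K, T) = 0x5E; 0x2F ⊕ 0x5E = 0x71.
P[2]: T = 0x8F, S = E(K, T) = 0x5D; 0xB5 ⊕ 0x5D = 0xE8.
P[3]: T = 0x90, S = E(K, T) = 0x78; 0x74 ⊕ 0x78 = 0x0C.
P[4]: T = 0x91, S = E(K, T) = 0x77; 0xF2 ⊕ 0x77 = 0x85.
Blocks that differ from the original plaintext: P[1].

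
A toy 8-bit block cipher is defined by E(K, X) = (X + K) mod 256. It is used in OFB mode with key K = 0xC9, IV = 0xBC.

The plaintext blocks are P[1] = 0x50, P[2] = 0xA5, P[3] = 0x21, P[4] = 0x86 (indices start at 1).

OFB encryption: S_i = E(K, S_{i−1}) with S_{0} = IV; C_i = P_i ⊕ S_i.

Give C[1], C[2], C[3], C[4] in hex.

C[1] = 0xD5, C[2] = 0xEB, C[3] = 0x36, C[4] = 0x66

C[1]: S = E(K, 0xBC) = 0x85; 0x50 ⊕ 0x85 = 0xD5.
C[2]: S = E(K, 0x85) = 0x4E; 0xA5 ⊕ 0x4E = 0xEB.
C[3]: S = E(K, 0x4E) = 0x17; 0x21 ⊕ 0x17 = 0x36.
C[4]: S = E(K, 0x17) = 0xE0; 0x86 ⊕ 0xE0 = 0x66.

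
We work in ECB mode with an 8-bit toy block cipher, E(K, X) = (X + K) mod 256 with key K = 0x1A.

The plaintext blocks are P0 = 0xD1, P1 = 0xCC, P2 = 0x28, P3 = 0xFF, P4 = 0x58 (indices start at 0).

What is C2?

ECB encryption: C_i = E(K, P_i).
C2: E(K, 0x28) = 0x42.

C2 = 0x42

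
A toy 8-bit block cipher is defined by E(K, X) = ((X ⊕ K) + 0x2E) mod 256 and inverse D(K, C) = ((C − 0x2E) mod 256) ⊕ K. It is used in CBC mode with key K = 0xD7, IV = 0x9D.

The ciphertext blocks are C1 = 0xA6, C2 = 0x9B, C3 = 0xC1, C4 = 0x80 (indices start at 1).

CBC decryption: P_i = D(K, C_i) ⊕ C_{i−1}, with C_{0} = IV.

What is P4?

P4: D(K, 0x80) = 0x85; 0x85 ⊕ 0xC1 = 0x44.

P4 = 0x44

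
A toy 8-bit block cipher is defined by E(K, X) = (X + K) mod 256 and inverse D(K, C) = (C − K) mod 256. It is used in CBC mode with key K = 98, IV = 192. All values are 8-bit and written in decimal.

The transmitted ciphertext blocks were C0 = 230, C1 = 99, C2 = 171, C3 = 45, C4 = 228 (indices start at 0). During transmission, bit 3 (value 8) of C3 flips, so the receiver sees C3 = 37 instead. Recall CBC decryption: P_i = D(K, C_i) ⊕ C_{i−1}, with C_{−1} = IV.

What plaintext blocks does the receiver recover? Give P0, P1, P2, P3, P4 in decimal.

Only C3 changed, to 37. In CBC, a change in C_i garbles P_i and flips the same bit in P_{i+1}. Decrypting the received ciphertext:
P0: D(K, 230) = 132; 132 ⊕ 192 = 68.
P1: D(K, 99) = 1; 1 ⊕ 230 = 231.
P2: D(K, 171) = 73; 73 ⊕ 99 = 42.
P3: D(K, 37) = 195; 195 ⊕ 171 = 104.
P4: D(K, 228) = 130; 130 ⊕ 37 = 167.
Blocks that differ from the original plaintext: P3, P4.

P0 = 68, P1 = 231, P2 = 42, P3 = 104, P4 = 167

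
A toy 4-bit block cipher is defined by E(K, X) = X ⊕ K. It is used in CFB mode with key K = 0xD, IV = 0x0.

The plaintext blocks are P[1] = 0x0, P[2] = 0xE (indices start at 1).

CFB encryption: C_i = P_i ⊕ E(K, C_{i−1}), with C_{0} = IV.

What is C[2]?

C[1]: E(K, 0x0) = 0xD; 0x0 ⊕ 0xD = 0xD.
C[2]: E(K, 0xD) = 0x0; 0xE ⊕ 0x0 = 0xE.

C[2] = 0xE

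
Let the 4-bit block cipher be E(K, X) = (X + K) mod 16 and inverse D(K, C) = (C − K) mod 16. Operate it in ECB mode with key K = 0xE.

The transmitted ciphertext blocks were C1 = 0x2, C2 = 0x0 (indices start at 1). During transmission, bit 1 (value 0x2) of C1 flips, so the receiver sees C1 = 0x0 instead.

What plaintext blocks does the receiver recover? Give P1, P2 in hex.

ECB decryption: P_i = D(K, C_i).
Only C1 changed, to 0x0. In ECB, a change in C_i affects only P_i. Decrypting the received ciphertext:
P1: D(K, 0x0) = 0x2.
P2: D(K, 0x0) = 0x2.
Blocks that differ from the original plaintext: P1.

P1 = 0x2, P2 = 0x2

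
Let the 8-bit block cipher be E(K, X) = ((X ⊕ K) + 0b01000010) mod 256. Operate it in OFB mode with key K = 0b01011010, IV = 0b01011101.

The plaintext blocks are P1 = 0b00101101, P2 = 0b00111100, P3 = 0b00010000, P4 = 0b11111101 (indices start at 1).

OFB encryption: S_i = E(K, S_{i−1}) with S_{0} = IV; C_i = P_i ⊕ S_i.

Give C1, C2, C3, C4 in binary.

C1 = 0b01100100, C2 = 0b01101001, C3 = 0b01000001, C4 = 0b10110000

C1: S = E(K, 0b01011101) = 0b01001001; 0b00101101 ⊕ 0b01001001 = 0b01100100.
C2: S = E(K, 0b01001001) = 0b01010101; 0b00111100 ⊕ 0b01010101 = 0b01101001.
C3: S = E(K, 0b01010101) = 0b01010001; 0b00010000 ⊕ 0b01010001 = 0b01000001.
C4: S = E(K, 0b01010001) = 0b01001101; 0b11111101 ⊕ 0b01001101 = 0b10110000.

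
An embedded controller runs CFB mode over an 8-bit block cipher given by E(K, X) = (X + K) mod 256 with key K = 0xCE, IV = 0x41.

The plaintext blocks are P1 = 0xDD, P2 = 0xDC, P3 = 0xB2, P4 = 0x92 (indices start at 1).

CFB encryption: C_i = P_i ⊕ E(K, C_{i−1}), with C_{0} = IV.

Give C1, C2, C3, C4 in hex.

C1: E(K, 0x41) = 0x0F; 0xDD ⊕ 0x0F = 0xD2.
C2: E(K, 0xD2) = 0xA0; 0xDC ⊕ 0xA0 = 0x7C.
C3: E(K, 0x7C) = 0x4A; 0xB2 ⊕ 0x4A = 0xF8.
C4: E(K, 0xF8) = 0xC6; 0x92 ⊕ 0xC6 = 0x54.

C1 = 0xD2, C2 = 0x7C, C3 = 0xF8, C4 = 0x54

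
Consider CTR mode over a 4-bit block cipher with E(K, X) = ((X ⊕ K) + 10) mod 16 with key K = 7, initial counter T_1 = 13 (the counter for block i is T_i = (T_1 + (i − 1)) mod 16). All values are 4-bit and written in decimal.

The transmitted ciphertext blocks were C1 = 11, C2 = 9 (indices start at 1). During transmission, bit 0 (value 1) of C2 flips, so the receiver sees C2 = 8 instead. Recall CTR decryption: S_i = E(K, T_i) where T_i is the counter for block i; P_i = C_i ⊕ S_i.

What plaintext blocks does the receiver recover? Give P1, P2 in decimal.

P1 = 15, P2 = 11

Only C2 changed, to 8. In CTR, a change in C_i flips the same bit in P_i only; the keystream is unaffected. Decrypting the received ciphertext:
P1: T = 13, S = E(K, T) = 4; 11 ⊕ 4 = 15.
P2: T = 14, S = E(K, T) = 3; 8 ⊕ 3 = 11.
Blocks that differ from the original plaintext: P2.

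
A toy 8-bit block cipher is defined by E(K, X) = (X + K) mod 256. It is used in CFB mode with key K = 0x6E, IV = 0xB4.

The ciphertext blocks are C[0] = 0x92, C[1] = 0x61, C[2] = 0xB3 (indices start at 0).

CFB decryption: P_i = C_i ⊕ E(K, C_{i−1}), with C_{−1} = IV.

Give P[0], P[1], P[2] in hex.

P[0]: E(K, 0xB4) = 0x22; 0x92 ⊕ 0x22 = 0xB0.
P[1]: E(K, 0x92) = 0x00; 0x61 ⊕ 0x00 = 0x61.
P[2]: E(K, 0x61) = 0xCF; 0xB3 ⊕ 0xCF = 0x7C.

P[0] = 0xB0, P[1] = 0x61, P[2] = 0x7C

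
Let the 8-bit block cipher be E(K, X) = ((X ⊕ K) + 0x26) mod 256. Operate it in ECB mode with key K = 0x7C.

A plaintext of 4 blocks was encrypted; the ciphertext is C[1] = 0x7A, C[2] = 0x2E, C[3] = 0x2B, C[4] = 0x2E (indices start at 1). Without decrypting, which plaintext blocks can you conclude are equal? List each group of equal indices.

P[2] = P[4]

ECB encrypts each block independently with the same key, so equal ciphertext blocks imply equal plaintext blocks.
C[2] = C[4] = 0x2E, so P[2] = P[4].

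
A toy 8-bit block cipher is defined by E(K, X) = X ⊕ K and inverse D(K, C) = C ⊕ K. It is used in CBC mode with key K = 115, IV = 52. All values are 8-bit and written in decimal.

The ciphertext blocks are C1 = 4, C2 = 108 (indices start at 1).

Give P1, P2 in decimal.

CBC decryption: P_i = D(K, C_i) ⊕ C_{i−1}, with C_{0} = IV.
P1: D(K, 4) = 119; 119 ⊕ 52 = 67.
P2: D(K, 108) = 31; 31 ⊕ 4 = 27.

P1 = 67, P2 = 27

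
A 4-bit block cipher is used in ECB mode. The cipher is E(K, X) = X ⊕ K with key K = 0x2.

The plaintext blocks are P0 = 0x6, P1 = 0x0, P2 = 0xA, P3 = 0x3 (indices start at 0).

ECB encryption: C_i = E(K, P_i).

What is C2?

C2: E(K, 0xA) = 0x8.

C2 = 0x8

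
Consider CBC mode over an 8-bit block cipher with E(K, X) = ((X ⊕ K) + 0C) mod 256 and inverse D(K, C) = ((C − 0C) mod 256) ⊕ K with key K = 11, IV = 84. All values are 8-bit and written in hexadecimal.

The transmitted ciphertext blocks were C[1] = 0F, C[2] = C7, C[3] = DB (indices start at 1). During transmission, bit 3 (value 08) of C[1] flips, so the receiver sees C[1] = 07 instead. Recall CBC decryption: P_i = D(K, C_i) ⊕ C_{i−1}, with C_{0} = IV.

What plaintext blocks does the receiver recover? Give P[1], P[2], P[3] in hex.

P[1] = 6E, P[2] = AD, P[3] = 19

Only C[1] changed, to 07. In CBC, a change in C_i garbles P_i and flips the same bit in P_{i+1}. Decrypting the received ciphertext:
P[1]: D(K, 07) = EA; EA ⊕ 84 = 6E.
P[2]: D(K, C7) = AA; AA ⊕ 07 = AD.
P[3]: D(K, DB) = DE; DE ⊕ C7 = 19.
Blocks that differ from the original plaintext: P[1], P[2].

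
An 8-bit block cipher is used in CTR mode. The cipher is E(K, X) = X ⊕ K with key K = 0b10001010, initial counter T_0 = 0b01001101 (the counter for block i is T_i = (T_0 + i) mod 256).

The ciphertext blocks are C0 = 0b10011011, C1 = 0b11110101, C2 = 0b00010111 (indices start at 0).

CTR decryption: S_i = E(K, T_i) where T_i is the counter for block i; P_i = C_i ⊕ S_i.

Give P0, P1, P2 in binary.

P0: T = 0b01001101, S = E(K, T) = 0b11000111; 0b10011011 ⊕ 0b11000111 = 0b01011100.
P1: T = 0b01001110, S = E(K, T) = 0b11000100; 0b11110101 ⊕ 0b11000100 = 0b00110001.
P2: T = 0b01001111, S = E(K, T) = 0b11000101; 0b00010111 ⊕ 0b11000101 = 0b11010010.

P0 = 0b01011100, P1 = 0b00110001, P2 = 0b11010010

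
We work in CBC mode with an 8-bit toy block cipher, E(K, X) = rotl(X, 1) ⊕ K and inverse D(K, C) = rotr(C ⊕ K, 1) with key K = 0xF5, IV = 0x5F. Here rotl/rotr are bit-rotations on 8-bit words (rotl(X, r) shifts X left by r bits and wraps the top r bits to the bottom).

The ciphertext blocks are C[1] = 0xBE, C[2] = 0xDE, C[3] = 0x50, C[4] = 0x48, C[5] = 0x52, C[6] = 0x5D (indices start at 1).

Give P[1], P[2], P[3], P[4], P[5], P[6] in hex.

P[1] = 0xFA, P[2] = 0x2B, P[3] = 0x0C, P[4] = 0x8E, P[5] = 0x9B, P[6] = 0x06

CBC decryption: P_i = D(K, C_i) ⊕ C_{i−1}, with C_{0} = IV.
P[1]: D(K, 0xBE) = 0xA5; 0xA5 ⊕ 0x5F = 0xFA.
P[2]: D(K, 0xDE) = 0x95; 0x95 ⊕ 0xBE = 0x2B.
P[3]: D(K, 0x50) = 0xD2; 0xD2 ⊕ 0xDE = 0x0C.
P[4]: D(K, 0x48) = 0xDE; 0xDE ⊕ 0x50 = 0x8E.
P[5]: D(K, 0x52) = 0xD3; 0xD3 ⊕ 0x48 = 0x9B.
P[6]: D(K, 0x5D) = 0x54; 0x54 ⊕ 0x52 = 0x06.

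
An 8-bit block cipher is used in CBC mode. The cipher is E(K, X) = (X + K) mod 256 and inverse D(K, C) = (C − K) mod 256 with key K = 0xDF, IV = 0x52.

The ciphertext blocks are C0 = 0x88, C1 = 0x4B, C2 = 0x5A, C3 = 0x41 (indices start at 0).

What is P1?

CBC decryption: P_i = D(K, C_i) ⊕ C_{i−1}, with C_{−1} = IV.
P1: D(K, 0x4B) = 0x6C; 0x6C ⊕ 0x88 = 0xE4.

P1 = 0xE4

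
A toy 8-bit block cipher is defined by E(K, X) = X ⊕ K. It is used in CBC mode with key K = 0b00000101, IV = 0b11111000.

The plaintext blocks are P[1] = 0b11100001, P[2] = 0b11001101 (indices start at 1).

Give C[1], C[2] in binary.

C[1] = 0b00011100, C[2] = 0b11010100

CBC encryption: C_i = E(K, P_i ⊕ C_{i−1}), with C_{0} = IV.
C[1]: P[1] ⊕ 0b11111000 = 0b00011001; E(K, 0b00011001) = 0b00011100.
C[2]: P[2] ⊕ 0b00011100 = 0b11010001; E(K, 0b11010001) = 0b11010100.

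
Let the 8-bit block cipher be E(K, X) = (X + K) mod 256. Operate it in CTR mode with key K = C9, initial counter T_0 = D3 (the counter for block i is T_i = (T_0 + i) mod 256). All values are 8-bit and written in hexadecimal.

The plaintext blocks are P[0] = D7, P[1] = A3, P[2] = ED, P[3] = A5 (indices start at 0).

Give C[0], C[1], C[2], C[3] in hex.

CTR encryption: S_i = E(K, T_i) where T_i is the counter for block i; C_i = P_i ⊕ S_i.
C[0]: T = D3, S = E(K, T) = 9C; D7 ⊕ 9C = 4B.
C[1]: T = D4, S = E(K, T) = 9D; A3 ⊕ 9D = 3E.
C[2]: T = D5, S = E(K, T) = 9E; ED ⊕ 9E = 73.
C[3]: T = D6, S = E(K, T) = 9F; A5 ⊕ 9F = 3A.

C[0] = 4B, C[1] = 3E, C[2] = 73, C[3] = 3A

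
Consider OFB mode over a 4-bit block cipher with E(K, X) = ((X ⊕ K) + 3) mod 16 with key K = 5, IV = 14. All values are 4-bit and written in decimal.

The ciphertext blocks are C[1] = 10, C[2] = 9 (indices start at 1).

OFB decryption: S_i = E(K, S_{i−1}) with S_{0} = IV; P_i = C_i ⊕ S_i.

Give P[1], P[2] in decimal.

P[1] = 4, P[2] = 7

P[1]: S = E(K, 14) = 14; 10 ⊕ 14 = 4.
P[2]: S = E(K, 14) = 14; 9 ⊕ 14 = 7.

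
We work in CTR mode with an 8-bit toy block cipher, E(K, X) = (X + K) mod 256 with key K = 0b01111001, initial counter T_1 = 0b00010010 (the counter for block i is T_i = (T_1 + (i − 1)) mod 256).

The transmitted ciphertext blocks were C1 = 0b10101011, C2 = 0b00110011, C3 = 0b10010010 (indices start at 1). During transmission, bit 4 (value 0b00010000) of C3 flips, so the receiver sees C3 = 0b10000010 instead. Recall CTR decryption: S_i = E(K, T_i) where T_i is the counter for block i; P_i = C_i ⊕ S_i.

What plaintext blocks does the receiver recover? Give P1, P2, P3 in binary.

P1 = 0b00100000, P2 = 0b10111111, P3 = 0b00001111

Only C3 changed, to 0b10000010. In CTR, a change in C_i flips the same bit in P_i only; the keystream is unaffected. Decrypting the received ciphertext:
P1: T = 0b00010010, S = E(K, T) = 0b10001011; 0b10101011 ⊕ 0b10001011 = 0b00100000.
P2: T = 0b00010011, S = E(K, T) = 0b10001100; 0b00110011 ⊕ 0b10001100 = 0b10111111.
P3: T = 0b00010100, S = E(K, T) = 0b10001101; 0b10000010 ⊕ 0b10001101 = 0b00001111.
Blocks that differ from the original plaintext: P3.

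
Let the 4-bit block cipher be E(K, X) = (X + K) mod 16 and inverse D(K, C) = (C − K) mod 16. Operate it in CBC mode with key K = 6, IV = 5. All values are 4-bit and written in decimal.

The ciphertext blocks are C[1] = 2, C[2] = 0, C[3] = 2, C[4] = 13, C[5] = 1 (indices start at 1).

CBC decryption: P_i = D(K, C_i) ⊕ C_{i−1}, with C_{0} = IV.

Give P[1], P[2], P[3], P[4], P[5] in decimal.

P[1]: D(K, 2) = 12; 12 ⊕ 5 = 9.
P[2]: D(K, 0) = 10; 10 ⊕ 2 = 8.
P[3]: D(K, 2) = 12; 12 ⊕ 0 = 12.
P[4]: D(K, 13) = 7; 7 ⊕ 2 = 5.
P[5]: D(K, 1) = 11; 11 ⊕ 13 = 6.

P[1] = 9, P[2] = 8, P[3] = 12, P[4] = 5, P[5] = 6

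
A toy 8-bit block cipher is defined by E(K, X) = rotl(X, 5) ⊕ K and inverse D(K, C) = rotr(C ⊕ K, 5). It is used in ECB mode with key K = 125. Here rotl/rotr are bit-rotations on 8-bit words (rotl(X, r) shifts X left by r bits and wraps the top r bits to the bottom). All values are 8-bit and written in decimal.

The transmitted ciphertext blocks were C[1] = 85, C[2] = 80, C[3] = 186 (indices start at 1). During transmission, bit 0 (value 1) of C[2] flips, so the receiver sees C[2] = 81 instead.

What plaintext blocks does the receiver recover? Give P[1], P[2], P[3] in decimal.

P[1] = 65, P[2] = 97, P[3] = 62

ECB decryption: P_i = D(K, C_i).
Only C[2] changed, to 81. In ECB, a change in C_i affects only P_i. Decrypting the received ciphertext:
P[1]: D(K, 85) = 65.
P[2]: D(K, 81) = 97.
P[3]: D(K, 186) = 62.
Blocks that differ from the original plaintext: P[2].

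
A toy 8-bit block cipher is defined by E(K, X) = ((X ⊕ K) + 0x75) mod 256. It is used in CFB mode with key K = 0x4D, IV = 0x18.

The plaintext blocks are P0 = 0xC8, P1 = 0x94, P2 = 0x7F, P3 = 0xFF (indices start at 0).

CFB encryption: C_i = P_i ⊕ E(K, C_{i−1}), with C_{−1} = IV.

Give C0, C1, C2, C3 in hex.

C0 = 0x02, C1 = 0x50, C2 = 0xED, C3 = 0xEA

C0: E(K, 0x18) = 0xCA; 0xC8 ⊕ 0xCA = 0x02.
C1: E(K, 0x02) = 0xC4; 0x94 ⊕ 0xC4 = 0x50.
C2: E(K, 0x50) = 0x92; 0x7F ⊕ 0x92 = 0xED.
C3: E(K, 0xED) = 0x15; 0xFF ⊕ 0x15 = 0xEA.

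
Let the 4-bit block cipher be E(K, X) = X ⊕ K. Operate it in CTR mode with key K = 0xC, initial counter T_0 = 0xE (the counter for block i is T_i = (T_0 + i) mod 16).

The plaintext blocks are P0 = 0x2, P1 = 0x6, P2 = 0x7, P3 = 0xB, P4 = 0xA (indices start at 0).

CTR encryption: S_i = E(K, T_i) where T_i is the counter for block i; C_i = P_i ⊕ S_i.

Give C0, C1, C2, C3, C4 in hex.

C0: T = 0xE, S = E(K, T) = 0x2; 0x2 ⊕ 0x2 = 0x0.
C1: T = 0xF, S = E(K, T) = 0x3; 0x6 ⊕ 0x3 = 0x5.
C2: T = 0x0, S = E(K, T) = 0xC; 0x7 ⊕ 0xC = 0xB.
C3: T = 0x1, S = E(K, T) = 0xD; 0xB ⊕ 0xD = 0x6.
C4: T = 0x2, S = E(K, T) = 0xE; 0xA ⊕ 0xE = 0x4.

C0 = 0x0, C1 = 0x5, C2 = 0xB, C3 = 0x6, C4 = 0x4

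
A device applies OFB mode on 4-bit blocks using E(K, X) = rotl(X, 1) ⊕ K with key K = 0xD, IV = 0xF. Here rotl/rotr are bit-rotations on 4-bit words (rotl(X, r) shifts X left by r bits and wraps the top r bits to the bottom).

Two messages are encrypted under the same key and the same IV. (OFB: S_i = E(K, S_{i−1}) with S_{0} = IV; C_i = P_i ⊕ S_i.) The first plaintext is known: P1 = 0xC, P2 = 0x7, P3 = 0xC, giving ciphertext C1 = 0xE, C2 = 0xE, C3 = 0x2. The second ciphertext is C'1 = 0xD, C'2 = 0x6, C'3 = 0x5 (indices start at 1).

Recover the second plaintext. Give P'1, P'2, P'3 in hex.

P'1 = 0xF, P'2 = 0xF, P'3 = 0xB

In OFB with a reused IV, both messages share the same keystream S_i, so C_i ⊕ C'_i = P_i ⊕ P'_i and thus P'_i = P_i ⊕ C_i ⊕ C'_i.
P'1: 0xC ⊕ 0xE ⊕ 0xD = 0xF.
P'2: 0x7 ⊕ 0xE ⊕ 0x6 = 0xF.
P'3: 0xC ⊕ 0x2 ⊕ 0x5 = 0xB.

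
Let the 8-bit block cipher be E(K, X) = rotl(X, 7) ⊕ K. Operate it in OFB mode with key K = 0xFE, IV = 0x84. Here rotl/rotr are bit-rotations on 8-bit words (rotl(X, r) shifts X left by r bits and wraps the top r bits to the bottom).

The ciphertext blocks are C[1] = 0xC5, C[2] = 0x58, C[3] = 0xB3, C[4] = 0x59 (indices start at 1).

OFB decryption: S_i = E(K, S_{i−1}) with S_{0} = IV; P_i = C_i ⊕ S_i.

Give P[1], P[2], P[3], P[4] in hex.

P[1] = 0x79, P[2] = 0xF8, P[3] = 0x1D, P[4] = 0xF0

P[1]: S = E(K, 0x84) = 0xBC; 0xC5 ⊕ 0xBC = 0x79.
P[2]: S = E(K, 0xBC) = 0xA0; 0x58 ⊕ 0xA0 = 0xF8.
P[3]: S = E(K, 0xA0) = 0xAE; 0xB3 ⊕ 0xAE = 0x1D.
P[4]: S = E(K, 0xAE) = 0xA9; 0x59 ⊕ 0xA9 = 0xF0.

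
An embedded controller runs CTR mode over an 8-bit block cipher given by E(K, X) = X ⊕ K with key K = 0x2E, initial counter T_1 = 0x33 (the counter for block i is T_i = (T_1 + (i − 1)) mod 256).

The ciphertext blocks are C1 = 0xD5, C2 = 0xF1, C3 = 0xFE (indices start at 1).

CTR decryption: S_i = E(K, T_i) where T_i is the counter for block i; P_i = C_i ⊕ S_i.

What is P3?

P3: T = 0x35, S = E(K, T) = 0x1B; 0xFE ⊕ 0x1B = 0xE5.

P3 = 0xE5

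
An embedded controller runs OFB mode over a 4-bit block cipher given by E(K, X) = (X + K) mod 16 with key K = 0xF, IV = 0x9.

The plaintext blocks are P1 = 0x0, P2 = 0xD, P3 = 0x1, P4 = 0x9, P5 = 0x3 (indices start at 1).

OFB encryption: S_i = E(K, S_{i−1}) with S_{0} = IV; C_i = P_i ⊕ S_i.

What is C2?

C2 = 0xA

C1: S = E(K, 0x9) = 0x8; 0x0 ⊕ 0x8 = 0x8.
C2: S = E(K, 0x8) = 0x7; 0xD ⊕ 0x7 = 0xA.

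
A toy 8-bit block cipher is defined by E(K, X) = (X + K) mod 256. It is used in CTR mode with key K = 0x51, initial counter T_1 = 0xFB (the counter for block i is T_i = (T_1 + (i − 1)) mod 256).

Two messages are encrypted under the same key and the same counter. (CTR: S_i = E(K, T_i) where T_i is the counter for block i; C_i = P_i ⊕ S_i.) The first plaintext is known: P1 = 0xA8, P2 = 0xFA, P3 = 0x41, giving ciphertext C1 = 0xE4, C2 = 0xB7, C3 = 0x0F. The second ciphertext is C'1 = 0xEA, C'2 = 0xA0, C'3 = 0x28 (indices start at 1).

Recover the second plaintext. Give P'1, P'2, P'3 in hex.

P'1 = 0xA6, P'2 = 0xED, P'3 = 0x66

In CTR with a reused counter, both messages share the same keystream S_i, so C_i ⊕ C'_i = P_i ⊕ P'_i and thus P'_i = P_i ⊕ C_i ⊕ C'_i.
P'1: 0xA8 ⊕ 0xE4 ⊕ 0xEA = 0xA6.
P'2: 0xFA ⊕ 0xB7 ⊕ 0xA0 = 0xED.
P'3: 0x41 ⊕ 0x0F ⊕ 0x28 = 0x66.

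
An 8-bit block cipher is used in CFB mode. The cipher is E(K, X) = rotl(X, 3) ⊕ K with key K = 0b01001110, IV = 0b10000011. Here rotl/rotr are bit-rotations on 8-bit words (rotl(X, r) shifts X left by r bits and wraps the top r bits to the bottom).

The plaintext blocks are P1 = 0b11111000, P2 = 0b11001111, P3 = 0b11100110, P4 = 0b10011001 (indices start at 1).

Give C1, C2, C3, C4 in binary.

CFB encryption: C_i = P_i ⊕ E(K, C_{i−1}), with C_{0} = IV.
C1: E(K, 0b10000011) = 0b01010010; 0b11111000 ⊕ 0b01010010 = 0b10101010.
C2: E(K, 0b10101010) = 0b00011011; 0b11001111 ⊕ 0b00011011 = 0b11010100.
C3: E(K, 0b11010100) = 0b11101000; 0b11100110 ⊕ 0b11101000 = 0b00001110.
C4: E(K, 0b00001110) = 0b00111110; 0b10011001 ⊕ 0b00111110 = 0b10100111.

C1 = 0b10101010, C2 = 0b11010100, C3 = 0b00001110, C4 = 0b10100111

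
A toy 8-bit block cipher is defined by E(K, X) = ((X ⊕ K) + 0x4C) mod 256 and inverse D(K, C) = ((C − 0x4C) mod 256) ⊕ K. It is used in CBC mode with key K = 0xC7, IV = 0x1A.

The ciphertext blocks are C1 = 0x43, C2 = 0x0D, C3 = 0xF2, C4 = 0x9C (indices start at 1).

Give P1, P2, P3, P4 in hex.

CBC decryption: P_i = D(K, C_i) ⊕ C_{i−1}, with C_{0} = IV.
P1: D(K, 0x43) = 0x30; 0x30 ⊕ 0x1A = 0x2A.
P2: D(K, 0x0D) = 0x06; 0x06 ⊕ 0x43 = 0x45.
P3: D(K, 0xF2) = 0x61; 0x61 ⊕ 0x0D = 0x6C.
P4: D(K, 0x9C) = 0x97; 0x97 ⊕ 0xF2 = 0x65.

P1 = 0x2A, P2 = 0x45, P3 = 0x6C, P4 = 0x65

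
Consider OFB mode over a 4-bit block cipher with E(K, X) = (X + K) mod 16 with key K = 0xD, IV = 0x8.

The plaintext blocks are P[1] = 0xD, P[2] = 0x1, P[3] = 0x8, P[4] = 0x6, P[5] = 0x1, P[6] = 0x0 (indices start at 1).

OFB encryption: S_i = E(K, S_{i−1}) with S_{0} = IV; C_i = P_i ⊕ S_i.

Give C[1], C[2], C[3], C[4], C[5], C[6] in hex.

C[1] = 0x8, C[2] = 0x3, C[3] = 0x7, C[4] = 0xA, C[5] = 0x8, C[6] = 0x6

C[1]: S = E(K, 0x8) = 0x5; 0xD ⊕ 0x5 = 0x8.
C[2]: S = E(K, 0x5) = 0x2; 0x1 ⊕ 0x2 = 0x3.
C[3]: S = E(K, 0x2) = 0xF; 0x8 ⊕ 0xF = 0x7.
C[4]: S = E(K, 0xF) = 0xC; 0x6 ⊕ 0xC = 0xA.
C[5]: S = E(K, 0xC) = 0x9; 0x1 ⊕ 0x9 = 0x8.
C[6]: S = E(K, 0x9) = 0x6; 0x0 ⊕ 0x6 = 0x6.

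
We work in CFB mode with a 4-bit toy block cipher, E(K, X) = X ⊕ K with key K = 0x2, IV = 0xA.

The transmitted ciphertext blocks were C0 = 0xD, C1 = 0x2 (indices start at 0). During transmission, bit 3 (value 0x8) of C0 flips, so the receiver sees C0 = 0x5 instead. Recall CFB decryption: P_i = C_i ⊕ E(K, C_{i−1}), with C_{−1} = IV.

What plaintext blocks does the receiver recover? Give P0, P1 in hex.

P0 = 0xD, P1 = 0x5

Only C0 changed, to 0x5. In CFB, a change in C_i flips the same bit in P_i and garbles P_{i+1}. Decrypting the received ciphertext:
P0: E(K, 0xA) = 0x8; 0x5 ⊕ 0x8 = 0xD.
P1: E(K, 0x5) = 0x7; 0x2 ⊕ 0x7 = 0x5.
Blocks that differ from the original plaintext: P0, P1.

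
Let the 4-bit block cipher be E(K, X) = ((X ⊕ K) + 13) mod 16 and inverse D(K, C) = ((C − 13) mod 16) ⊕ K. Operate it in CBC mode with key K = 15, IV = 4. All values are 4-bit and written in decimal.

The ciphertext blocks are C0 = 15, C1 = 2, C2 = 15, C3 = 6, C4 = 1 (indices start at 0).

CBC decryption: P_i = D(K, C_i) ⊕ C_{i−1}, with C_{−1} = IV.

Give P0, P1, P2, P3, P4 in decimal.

P0: D(K, 15) = 13; 13 ⊕ 4 = 9.
P1: D(K, 2) = 10; 10 ⊕ 15 = 5.
P2: D(K, 15) = 13; 13 ⊕ 2 = 15.
P3: D(K, 6) = 6; 6 ⊕ 15 = 9.
P4: D(K, 1) = 11; 11 ⊕ 6 = 13.

P0 = 9, P1 = 5, P2 = 15, P3 = 9, P4 = 13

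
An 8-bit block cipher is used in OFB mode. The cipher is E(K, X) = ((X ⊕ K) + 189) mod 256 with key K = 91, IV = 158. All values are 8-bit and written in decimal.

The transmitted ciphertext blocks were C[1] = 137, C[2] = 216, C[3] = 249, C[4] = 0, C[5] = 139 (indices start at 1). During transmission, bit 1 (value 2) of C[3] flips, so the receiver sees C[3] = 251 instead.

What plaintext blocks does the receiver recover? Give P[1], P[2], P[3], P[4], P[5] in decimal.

P[1] = 11, P[2] = 78, P[3] = 113, P[4] = 142, P[5] = 25

OFB decryption: S_i = E(K, S_{i−1}) with S_{0} = IV; P_i = C_i ⊕ S_i.
Only C[3] changed, to 251. In OFB, a change in C_i flips the same bit in P_i only; the keystream is unaffected. Decrypting the received ciphertext:
P[1]: S = E(K, 158) = 130; 137 ⊕ 130 = 11.
P[2]: S = E(K, 130) = 150; 216 ⊕ 150 = 78.
P[3]: S = E(K, 150) = 138; 251 ⊕ 138 = 113.
P[4]: S = E(K, 138) = 142; 0 ⊕ 142 = 142.
P[5]: S = E(K, 142) = 146; 139 ⊕ 146 = 25.
Blocks that differ from the original plaintext: P[3].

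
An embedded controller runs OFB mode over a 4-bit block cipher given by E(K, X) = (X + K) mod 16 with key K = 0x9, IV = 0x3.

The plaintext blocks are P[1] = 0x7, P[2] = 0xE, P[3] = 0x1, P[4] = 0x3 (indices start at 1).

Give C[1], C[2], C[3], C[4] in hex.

OFB encryption: S_i = E(K, S_{i−1}) with S_{0} = IV; C_i = P_i ⊕ S_i.
C[1]: S = E(K, 0x3) = 0xC; 0x7 ⊕ 0xC = 0xB.
C[2]: S = E(K, 0xC) = 0x5; 0xE ⊕ 0x5 = 0xB.
C[3]: S = E(K, 0x5) = 0xE; 0x1 ⊕ 0xE = 0xF.
C[4]: S = E(K, 0xE) = 0x7; 0x3 ⊕ 0x7 = 0x4.

C[1] = 0xB, C[2] = 0xB, C[3] = 0xF, C[4] = 0x4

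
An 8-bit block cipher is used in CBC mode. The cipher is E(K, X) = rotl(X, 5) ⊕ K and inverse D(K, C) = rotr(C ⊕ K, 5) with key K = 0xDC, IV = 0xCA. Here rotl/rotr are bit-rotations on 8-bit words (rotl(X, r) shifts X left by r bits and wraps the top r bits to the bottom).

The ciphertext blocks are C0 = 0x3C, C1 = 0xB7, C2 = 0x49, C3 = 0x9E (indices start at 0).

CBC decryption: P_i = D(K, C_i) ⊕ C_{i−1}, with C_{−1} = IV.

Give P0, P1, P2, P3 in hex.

P0: D(K, 0x3C) = 0x07; 0x07 ⊕ 0xCA = 0xCD.
P1: D(K, 0xB7) = 0x5B; 0x5B ⊕ 0x3C = 0x67.
P2: D(K, 0x49) = 0xAC; 0xAC ⊕ 0xB7 = 0x1B.
P3: D(K, 0x9E) = 0x12; 0x12 ⊕ 0x49 = 0x5B.

P0 = 0xCD, P1 = 0x67, P2 = 0x1B, P3 = 0x5B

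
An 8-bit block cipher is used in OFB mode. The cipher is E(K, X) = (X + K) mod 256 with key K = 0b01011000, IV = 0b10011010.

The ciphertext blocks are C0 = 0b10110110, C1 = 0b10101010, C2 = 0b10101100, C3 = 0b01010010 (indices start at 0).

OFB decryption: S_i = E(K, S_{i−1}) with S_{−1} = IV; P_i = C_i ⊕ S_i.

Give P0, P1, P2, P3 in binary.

P0: S = E(K, 0b10011010) = 0b11110010; 0b10110110 ⊕ 0b11110010 = 0b01000100.
P1: S = E(K, 0b11110010) = 0b01001010; 0b10101010 ⊕ 0b01001010 = 0b11100000.
P2: S = E(K, 0b01001010) = 0b10100010; 0b10101100 ⊕ 0b10100010 = 0b00001110.
P3: S = E(K, 0b10100010) = 0b11111010; 0b01010010 ⊕ 0b11111010 = 0b10101000.

P0 = 0b01000100, P1 = 0b11100000, P2 = 0b00001110, P3 = 0b10101000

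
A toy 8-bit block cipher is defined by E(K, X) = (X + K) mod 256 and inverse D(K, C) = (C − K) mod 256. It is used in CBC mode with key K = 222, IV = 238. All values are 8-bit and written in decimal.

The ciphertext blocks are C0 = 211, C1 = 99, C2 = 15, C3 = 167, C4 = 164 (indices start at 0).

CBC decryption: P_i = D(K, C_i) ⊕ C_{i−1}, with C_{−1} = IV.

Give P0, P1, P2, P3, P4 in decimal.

P0 = 27, P1 = 86, P2 = 82, P3 = 198, P4 = 97

P0: D(K, 211) = 245; 245 ⊕ 238 = 27.
P1: D(K, 99) = 133; 133 ⊕ 211 = 86.
P2: D(K, 15) = 49; 49 ⊕ 99 = 82.
P3: D(K, 167) = 201; 201 ⊕ 15 = 198.
P4: D(K, 164) = 198; 198 ⊕ 167 = 97.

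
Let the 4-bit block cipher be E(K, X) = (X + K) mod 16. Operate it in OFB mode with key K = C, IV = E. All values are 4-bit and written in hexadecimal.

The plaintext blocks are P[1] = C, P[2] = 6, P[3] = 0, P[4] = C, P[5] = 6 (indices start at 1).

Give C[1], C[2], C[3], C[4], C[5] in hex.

C[1] = 6, C[2] = 0, C[3] = 2, C[4] = 2, C[5] = C

OFB encryption: S_i = E(K, S_{i−1}) with S_{0} = IV; C_i = P_i ⊕ S_i.
C[1]: S = E(K, E) = A; C ⊕ A = 6.
C[2]: S = E(K, A) = 6; 6 ⊕ 6 = 0.
C[3]: S = E(K, 6) = 2; 0 ⊕ 2 = 2.
C[4]: S = E(K, 2) = E; C ⊕ E = 2.
C[5]: S = E(K, E) = A; 6 ⊕ A = C.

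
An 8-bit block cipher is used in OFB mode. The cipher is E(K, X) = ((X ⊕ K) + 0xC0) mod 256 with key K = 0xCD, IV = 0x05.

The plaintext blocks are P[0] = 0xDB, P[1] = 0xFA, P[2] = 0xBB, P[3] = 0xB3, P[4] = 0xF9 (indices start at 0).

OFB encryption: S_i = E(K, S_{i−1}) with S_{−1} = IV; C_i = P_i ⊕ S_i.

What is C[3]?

C[3] = 0xB6

C[0]: S = E(K, 0x05) = 0x88; 0xDB ⊕ 0x88 = 0x53.
C[1]: S = E(K, 0x88) = 0x05; 0xFA ⊕ 0x05 = 0xFF.
C[2]: S = E(K, 0x05) = 0x88; 0xBB ⊕ 0x88 = 0x33.
C[3]: S = E(K, 0x88) = 0x05; 0xB3 ⊕ 0x05 = 0xB6.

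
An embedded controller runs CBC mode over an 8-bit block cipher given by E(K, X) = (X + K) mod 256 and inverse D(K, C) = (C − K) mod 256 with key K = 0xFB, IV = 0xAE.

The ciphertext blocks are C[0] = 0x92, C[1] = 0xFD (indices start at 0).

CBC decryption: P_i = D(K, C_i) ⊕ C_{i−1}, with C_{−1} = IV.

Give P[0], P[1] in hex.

P[0] = 0x39, P[1] = 0x90

P[0]: D(K, 0x92) = 0x97; 0x97 ⊕ 0xAE = 0x39.
P[1]: D(K, 0xFD) = 0x02; 0x02 ⊕ 0x92 = 0x90.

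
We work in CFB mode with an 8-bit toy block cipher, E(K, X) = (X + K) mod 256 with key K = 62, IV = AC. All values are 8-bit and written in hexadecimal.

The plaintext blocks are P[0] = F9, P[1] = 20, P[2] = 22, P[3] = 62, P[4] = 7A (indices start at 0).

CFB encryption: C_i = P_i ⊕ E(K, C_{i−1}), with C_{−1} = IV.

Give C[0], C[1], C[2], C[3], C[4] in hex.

C[0] = F7, C[1] = 79, C[2] = F9, C[3] = 39, C[4] = E1

C[0]: E(K, AC) = 0E; F9 ⊕ 0E = F7.
C[1]: E(K, F7) = 59; 20 ⊕ 59 = 79.
C[2]: E(K, 79) = DB; 22 ⊕ DB = F9.
C[3]: E(K, F9) = 5B; 62 ⊕ 5B = 39.
C[4]: E(K, 39) = 9B; 7A ⊕ 9B = E1.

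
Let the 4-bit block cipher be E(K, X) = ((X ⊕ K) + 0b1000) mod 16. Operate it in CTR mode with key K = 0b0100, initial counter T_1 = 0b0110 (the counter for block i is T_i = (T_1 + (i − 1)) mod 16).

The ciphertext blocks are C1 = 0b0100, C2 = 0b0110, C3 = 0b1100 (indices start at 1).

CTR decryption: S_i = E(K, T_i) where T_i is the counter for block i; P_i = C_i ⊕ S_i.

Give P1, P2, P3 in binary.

P1: T = 0b0110, S = E(K, T) = 0b1010; 0b0100 ⊕ 0b1010 = 0b1110.
P2: T = 0b0111, S = E(K, T) = 0b1011; 0b0110 ⊕ 0b1011 = 0b1101.
P3: T = 0b1000, S = E(K, T) = 0b0100; 0b1100 ⊕ 0b0100 = 0b1000.

P1 = 0b1110, P2 = 0b1101, P3 = 0b1000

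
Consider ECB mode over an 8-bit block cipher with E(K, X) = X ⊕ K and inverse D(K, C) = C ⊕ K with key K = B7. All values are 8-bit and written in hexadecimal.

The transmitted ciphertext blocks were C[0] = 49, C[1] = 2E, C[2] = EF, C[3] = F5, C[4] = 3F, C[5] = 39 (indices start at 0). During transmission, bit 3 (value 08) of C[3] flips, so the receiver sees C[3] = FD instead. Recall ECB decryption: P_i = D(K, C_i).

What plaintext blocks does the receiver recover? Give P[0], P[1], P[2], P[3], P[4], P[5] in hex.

P[0] = FE, P[1] = 99, P[2] = 58, P[3] = 4A, P[4] = 88, P[5] = 8E

Only C[3] changed, to FD. In ECB, a change in C_i affects only P_i. Decrypting the received ciphertext:
P[0]: D(K, 49) = FE.
P[1]: D(K, 2E) = 99.
P[2]: D(K, EF) = 58.
P[3]: D(K, FD) = 4A.
P[4]: D(K, 3F) = 88.
P[5]: D(K, 39) = 8E.
Blocks that differ from the original plaintext: P[3].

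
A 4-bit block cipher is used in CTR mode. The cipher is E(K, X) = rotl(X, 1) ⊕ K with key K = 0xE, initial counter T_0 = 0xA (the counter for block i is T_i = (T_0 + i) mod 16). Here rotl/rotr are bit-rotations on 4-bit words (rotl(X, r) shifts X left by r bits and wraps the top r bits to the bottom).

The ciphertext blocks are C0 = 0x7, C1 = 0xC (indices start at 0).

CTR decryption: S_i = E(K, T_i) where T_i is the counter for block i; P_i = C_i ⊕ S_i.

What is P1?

P1: T = 0xB, S = E(K, T) = 0x9; 0xC ⊕ 0x9 = 0x5.

P1 = 0x5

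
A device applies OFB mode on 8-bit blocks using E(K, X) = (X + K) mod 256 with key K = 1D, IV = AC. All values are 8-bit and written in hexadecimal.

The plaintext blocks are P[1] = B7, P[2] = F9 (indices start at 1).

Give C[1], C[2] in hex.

OFB encryption: S_i = E(K, S_{i−1}) with S_{0} = IV; C_i = P_i ⊕ S_i.
C[1]: S = E(K, AC) = C9; B7 ⊕ C9 = 7E.
C[2]: S = E(K, C9) = E6; F9 ⊕ E6 = 1F.

C[1] = 7E, C[2] = 1F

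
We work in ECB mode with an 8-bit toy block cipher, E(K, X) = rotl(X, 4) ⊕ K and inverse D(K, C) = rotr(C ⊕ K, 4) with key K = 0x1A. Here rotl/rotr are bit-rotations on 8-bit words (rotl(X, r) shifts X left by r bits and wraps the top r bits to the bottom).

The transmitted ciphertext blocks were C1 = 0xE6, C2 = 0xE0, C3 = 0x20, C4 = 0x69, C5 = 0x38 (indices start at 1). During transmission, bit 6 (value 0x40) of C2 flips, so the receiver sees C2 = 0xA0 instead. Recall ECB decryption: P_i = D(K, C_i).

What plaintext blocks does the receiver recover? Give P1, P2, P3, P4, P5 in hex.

Only C2 changed, to 0xA0. In ECB, a change in C_i affects only P_i. Decrypting the received ciphertext:
P1: D(K, 0xE6) = 0xCF.
P2: D(K, 0xA0) = 0xAB.
P3: D(K, 0x20) = 0xA3.
P4: D(K, 0x69) = 0x37.
P5: D(K, 0x38) = 0x22.
Blocks that differ from the original plaintext: P2.

P1 = 0xCF, P2 = 0xAB, P3 = 0xA3, P4 = 0x37, P5 = 0x22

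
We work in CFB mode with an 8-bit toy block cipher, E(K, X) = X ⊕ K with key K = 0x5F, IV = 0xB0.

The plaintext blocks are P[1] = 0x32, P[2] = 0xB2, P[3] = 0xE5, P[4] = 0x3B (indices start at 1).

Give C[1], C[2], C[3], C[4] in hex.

C[1] = 0xDD, C[2] = 0x30, C[3] = 0x8A, C[4] = 0xEE

CFB encryption: C_i = P_i ⊕ E(K, C_{i−1}), with C_{0} = IV.
C[1]: E(K, 0xB0) = 0xEF; 0x32 ⊕ 0xEF = 0xDD.
C[2]: E(K, 0xDD) = 0x82; 0xB2 ⊕ 0x82 = 0x30.
C[3]: E(K, 0x30) = 0x6F; 0xE5 ⊕ 0x6F = 0x8A.
C[4]: E(K, 0x8A) = 0xD5; 0x3B ⊕ 0xD5 = 0xEE.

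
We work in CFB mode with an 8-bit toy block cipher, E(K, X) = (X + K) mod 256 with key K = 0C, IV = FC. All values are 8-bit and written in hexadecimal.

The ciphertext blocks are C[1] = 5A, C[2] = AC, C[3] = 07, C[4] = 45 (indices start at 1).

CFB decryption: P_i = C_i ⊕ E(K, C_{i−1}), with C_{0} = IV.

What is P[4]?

P[4]: E(K, 07) = 13; 45 ⊕ 13 = 56.

P[4] = 56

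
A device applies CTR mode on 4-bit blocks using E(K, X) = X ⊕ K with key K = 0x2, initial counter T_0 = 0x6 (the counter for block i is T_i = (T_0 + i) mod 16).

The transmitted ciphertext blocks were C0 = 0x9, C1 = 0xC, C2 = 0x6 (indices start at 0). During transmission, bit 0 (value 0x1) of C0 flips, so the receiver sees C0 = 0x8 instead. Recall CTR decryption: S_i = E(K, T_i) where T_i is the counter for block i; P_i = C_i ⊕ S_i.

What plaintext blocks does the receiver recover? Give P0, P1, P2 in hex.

Only C0 changed, to 0x8. In CTR, a change in C_i flips the same bit in P_i only; the keystream is unaffected. Decrypting the received ciphertext:
P0: T = 0x6, S = E(K, T) = 0x4; 0x8 ⊕ 0x4 = 0xC.
P1: T = 0x7, S = E(K, T) = 0x5; 0xC ⊕ 0x5 = 0x9.
P2: T = 0x8, S = E(K, T) = 0xA; 0x6 ⊕ 0xA = 0xC.
Blocks that differ from the original plaintext: P0.

P0 = 0xC, P1 = 0x9, P2 = 0xC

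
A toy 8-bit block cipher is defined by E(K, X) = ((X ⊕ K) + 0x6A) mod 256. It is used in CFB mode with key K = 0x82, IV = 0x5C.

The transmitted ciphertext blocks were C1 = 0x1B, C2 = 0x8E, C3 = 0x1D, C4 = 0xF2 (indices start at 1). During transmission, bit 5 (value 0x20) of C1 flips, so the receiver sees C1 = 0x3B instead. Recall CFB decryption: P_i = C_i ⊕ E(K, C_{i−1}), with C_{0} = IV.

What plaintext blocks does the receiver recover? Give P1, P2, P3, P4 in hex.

P1 = 0x73, P2 = 0xAD, P3 = 0x6B, P4 = 0xFB

Only C1 changed, to 0x3B. In CFB, a change in C_i flips the same bit in P_i and garbles P_{i+1}. Decrypting the received ciphertext:
P1: E(K, 0x5C) = 0x48; 0x3B ⊕ 0x48 = 0x73.
P2: E(K, 0x3B) = 0x23; 0x8E ⊕ 0x23 = 0xAD.
P3: E(K, 0x8E) = 0x76; 0x1D ⊕ 0x76 = 0x6B.
P4: E(K, 0x1D) = 0x09; 0xF2 ⊕ 0x09 = 0xFB.
Blocks that differ from the original plaintext: P1, P2.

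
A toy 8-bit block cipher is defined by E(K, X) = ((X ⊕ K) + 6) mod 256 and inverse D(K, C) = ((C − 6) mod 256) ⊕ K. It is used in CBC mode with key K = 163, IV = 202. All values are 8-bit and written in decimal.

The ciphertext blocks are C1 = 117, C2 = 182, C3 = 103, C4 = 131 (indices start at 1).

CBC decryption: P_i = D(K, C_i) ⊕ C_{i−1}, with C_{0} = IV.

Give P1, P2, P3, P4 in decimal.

P1 = 6, P2 = 102, P3 = 116, P4 = 185

P1: D(K, 117) = 204; 204 ⊕ 202 = 6.
P2: D(K, 182) = 19; 19 ⊕ 117 = 102.
P3: D(K, 103) = 194; 194 ⊕ 182 = 116.
P4: D(K, 131) = 222; 222 ⊕ 103 = 185.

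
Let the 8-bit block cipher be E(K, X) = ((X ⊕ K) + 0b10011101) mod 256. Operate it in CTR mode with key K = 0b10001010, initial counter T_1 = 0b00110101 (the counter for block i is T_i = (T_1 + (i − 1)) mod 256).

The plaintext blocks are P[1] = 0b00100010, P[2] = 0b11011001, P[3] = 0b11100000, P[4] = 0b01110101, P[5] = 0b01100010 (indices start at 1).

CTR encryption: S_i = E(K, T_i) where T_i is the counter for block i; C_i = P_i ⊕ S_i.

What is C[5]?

C[5] = 0b00110010

C[1]: T = 0b00110101, S = E(K, T) = 0b01011100; 0b00100010 ⊕ 0b01011100 = 0b01111110.
C[2]: T = 0b00110110, S = E(K, T) = 0b01011001; 0b11011001 ⊕ 0b01011001 = 0b10000000.
C[3]: T = 0b00110111, S = E(K, T) = 0b01011010; 0b11100000 ⊕ 0b01011010 = 0b10111010.
C[4]: T = 0b00111000, S = E(K, T) = 0b01001111; 0b01110101 ⊕ 0b01001111 = 0b00111010.
C[5]: T = 0b00111001, S = E(K, T) = 0b01010000; 0b01100010 ⊕ 0b01010000 = 0b00110010.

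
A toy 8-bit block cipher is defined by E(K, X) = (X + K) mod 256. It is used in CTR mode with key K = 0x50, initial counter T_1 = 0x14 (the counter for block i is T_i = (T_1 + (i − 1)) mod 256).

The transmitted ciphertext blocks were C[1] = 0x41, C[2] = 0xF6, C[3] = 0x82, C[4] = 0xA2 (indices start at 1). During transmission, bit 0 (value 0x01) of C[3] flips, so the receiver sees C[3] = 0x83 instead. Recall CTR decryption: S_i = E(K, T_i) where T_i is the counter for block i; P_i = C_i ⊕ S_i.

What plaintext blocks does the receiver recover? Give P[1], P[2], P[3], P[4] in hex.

Only C[3] changed, to 0x83. In CTR, a change in C_i flips the same bit in P_i only; the keystream is unaffected. Decrypting the received ciphertext:
P[1]: T = 0x14, S = E(K, T) = 0x64; 0x41 ⊕ 0x64 = 0x25.
P[2]: T = 0x15, S = E(K, T) = 0x65; 0xF6 ⊕ 0x65 = 0x93.
P[3]: T = 0x16, S = E(K, T) = 0x66; 0x83 ⊕ 0x66 = 0xE5.
P[4]: T = 0x17, S = E(K, T) = 0x67; 0xA2 ⊕ 0x67 = 0xC5.
Blocks that differ from the original plaintext: P[3].

P[1] = 0x25, P[2] = 0x93, P[3] = 0xE5, P[4] = 0xC5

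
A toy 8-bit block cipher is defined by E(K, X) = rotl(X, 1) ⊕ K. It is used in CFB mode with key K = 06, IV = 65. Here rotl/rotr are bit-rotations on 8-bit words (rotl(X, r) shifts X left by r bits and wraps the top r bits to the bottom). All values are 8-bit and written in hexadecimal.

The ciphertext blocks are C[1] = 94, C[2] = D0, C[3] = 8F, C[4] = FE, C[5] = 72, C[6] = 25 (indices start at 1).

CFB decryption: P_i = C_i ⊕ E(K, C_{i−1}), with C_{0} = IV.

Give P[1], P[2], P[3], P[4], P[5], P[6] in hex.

P[1]: E(K, 65) = CC; 94 ⊕ CC = 58.
P[2]: E(K, 94) = 2F; D0 ⊕ 2F = FF.
P[3]: E(K, D0) = A7; 8F ⊕ A7 = 28.
P[4]: E(K, 8F) = 19; FE ⊕ 19 = E7.
P[5]: E(K, FE) = FB; 72 ⊕ FB = 89.
P[6]: E(K, 72) = E2; 25 ⊕ E2 = C7.

P[1] = 58, P[2] = FF, P[3] = 28, P[4] = E7, P[5] = 89, P[6] = C7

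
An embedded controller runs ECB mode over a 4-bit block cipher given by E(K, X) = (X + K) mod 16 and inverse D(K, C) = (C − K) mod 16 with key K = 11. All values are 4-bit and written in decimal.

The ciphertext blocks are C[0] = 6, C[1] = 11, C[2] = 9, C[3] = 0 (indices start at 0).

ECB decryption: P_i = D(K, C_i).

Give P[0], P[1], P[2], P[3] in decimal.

P[0]: D(K, 6) = 11.
P[1]: D(K, 11) = 0.
P[2]: D(K, 9) = 14.
P[3]: D(K, 0) = 5.

P[0] = 11, P[1] = 0, P[2] = 14, P[3] = 5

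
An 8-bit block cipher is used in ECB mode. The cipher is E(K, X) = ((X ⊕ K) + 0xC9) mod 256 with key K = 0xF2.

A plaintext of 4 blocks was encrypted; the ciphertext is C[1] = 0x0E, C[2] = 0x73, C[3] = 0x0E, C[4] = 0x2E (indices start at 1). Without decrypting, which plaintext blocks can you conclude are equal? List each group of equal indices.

P[1] = P[3]

ECB encrypts each block independently with the same key, so equal ciphertext blocks imply equal plaintext blocks.
C[1] = C[3] = 0x0E, so P[1] = P[3].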